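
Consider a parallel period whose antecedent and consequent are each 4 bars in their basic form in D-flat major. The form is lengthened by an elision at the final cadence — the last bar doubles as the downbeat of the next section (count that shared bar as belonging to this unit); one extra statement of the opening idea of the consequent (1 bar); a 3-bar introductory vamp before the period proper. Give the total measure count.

Basic parallel period: 4 + 4 = 8 bars.
8 (basic form) + 1 (extra statement) + 3 (introduction) = 12.
The elision shares a bar with the next section but does not change this unit's count.

12 measures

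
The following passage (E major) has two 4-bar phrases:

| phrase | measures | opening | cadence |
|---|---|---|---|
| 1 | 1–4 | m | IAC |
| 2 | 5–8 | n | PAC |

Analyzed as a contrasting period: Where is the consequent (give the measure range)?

measures 5–8

The antecedent is the phrase ending with the weaker cadence (imperfect authentic cadence, phrase 1) and the consequent the one ending more conclusively (perfect authentic cadence, phrase 2); the consequent is mm. 5–8.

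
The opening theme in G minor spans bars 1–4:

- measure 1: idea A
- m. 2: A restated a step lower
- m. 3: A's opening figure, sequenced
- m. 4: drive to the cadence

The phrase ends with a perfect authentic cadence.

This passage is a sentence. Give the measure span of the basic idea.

The presentation of a sentence is the basic idea (m. 1) plus its repetition (bar 2); the basic idea is therefore m. 1.

measures 1–1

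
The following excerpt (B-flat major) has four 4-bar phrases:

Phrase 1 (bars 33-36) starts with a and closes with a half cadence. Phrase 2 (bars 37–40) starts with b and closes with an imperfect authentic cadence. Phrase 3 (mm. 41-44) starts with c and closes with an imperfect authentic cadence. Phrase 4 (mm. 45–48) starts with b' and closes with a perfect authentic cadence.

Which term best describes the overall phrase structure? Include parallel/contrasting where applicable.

Four phrases in two halves: the first half (mm. 33–40) ends with an imperfect authentic cadence, the second (mm. 41–48) with a perfect authentic cadence — a large antecedent–consequent pair, i.e. a double period.
Phrase 3 begins with different material from phrase 1, making it contrasting.

contrasting double period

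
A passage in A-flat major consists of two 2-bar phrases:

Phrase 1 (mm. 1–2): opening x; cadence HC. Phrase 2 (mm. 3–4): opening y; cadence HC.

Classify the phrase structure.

The second phrase closes with a half cadence, which is not stronger than the first phrase's half cadence; without a weak→strong cadential pair there is no antecedent–consequent relationship, so this is a phrase group rather than a period.

phrase group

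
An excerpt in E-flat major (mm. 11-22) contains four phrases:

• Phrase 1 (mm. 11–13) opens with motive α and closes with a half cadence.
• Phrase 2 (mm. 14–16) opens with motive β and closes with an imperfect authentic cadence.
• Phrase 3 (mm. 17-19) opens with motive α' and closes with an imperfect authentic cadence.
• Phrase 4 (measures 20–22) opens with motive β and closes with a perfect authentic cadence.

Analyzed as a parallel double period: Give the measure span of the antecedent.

measures 11–16

In a double period the four phrases pair into a large antecedent (phrases 1–2, ending imperfect authentic cadence) and a large consequent (phrases 3–4, ending perfect authentic cadence). The antecedent spans measures 11-16.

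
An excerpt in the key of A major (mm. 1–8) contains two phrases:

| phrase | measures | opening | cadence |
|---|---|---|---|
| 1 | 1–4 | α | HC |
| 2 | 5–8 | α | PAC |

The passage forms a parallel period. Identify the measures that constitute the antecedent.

The antecedent is the phrase ending with the weaker cadence (half cadence, phrase 1) and the consequent the one ending more conclusively (perfect authentic cadence, phrase 2); the antecedent is mm. 1–4.

measures 1–4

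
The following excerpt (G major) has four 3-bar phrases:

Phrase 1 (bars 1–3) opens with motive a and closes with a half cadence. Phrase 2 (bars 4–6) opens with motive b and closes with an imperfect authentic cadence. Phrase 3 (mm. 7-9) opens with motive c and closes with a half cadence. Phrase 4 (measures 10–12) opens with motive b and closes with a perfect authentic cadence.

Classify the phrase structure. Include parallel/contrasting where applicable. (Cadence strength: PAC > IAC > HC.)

Four phrases in two halves: the first half (bars 1–6) ends with an imperfect authentic cadence, the second (bars 7–12) with a perfect authentic cadence — a large antecedent–consequent pair, i.e. a double period.
Phrase 3 begins with different material from phrase 1, making it contrasting.

contrasting double period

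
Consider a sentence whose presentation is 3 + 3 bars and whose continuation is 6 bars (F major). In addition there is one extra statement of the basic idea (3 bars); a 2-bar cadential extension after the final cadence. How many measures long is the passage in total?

17 measures

Basic sentence: 3 + 3 + 6 = 12 bars.
12 (basic form) + 3 (extra statement) + 2 (cadential extension) = 17.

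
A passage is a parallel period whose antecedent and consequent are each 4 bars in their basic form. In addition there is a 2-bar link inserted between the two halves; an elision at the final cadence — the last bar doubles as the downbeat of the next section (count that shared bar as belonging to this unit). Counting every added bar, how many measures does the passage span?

10 measures

Basic parallel period: 4 + 4 = 8 bars.
8 (basic form) + 2 (link) = 10.
The elision shares a bar with the next section but does not change this unit's count.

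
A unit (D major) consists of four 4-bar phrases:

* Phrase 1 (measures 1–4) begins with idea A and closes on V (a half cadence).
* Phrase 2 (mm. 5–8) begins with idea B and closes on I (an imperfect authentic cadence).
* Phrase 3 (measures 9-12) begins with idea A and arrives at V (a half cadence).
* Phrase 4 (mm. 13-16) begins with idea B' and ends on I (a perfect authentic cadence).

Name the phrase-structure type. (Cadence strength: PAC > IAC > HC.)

Four phrases in two halves: the first half (measures 1–8) ends with an imperfect authentic cadence, the second (mm. 9-16) with a perfect authentic cadence — a large antecedent–consequent pair, i.e. a double period.
Phrase 3 begins with the same material as phrase 1, making it parallel.

parallel double period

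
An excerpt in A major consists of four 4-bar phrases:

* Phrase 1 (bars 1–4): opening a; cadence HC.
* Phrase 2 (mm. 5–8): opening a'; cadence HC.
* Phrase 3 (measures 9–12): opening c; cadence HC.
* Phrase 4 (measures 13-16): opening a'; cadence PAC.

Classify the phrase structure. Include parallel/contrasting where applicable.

Four phrases in two halves: the first half (measures 1–8) ends with a half cadence, the second (mm. 9-16) with a perfect authentic cadence — a large antecedent–consequent pair, i.e. a double period.
Phrase 3 begins with different material from phrase 1, making it contrasting.

contrasting double period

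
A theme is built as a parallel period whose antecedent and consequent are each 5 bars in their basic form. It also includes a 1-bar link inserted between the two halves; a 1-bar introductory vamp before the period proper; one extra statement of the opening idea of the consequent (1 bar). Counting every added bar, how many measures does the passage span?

13 measures

Basic parallel period: 5 + 5 = 10 bars.
10 (basic form) + 1 (link) + 1 (introduction) + 1 (extra statement) = 13.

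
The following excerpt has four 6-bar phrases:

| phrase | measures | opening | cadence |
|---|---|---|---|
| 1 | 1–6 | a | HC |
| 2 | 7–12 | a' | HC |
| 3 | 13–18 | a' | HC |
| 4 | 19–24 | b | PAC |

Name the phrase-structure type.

Four phrases in two halves: the first half (measures 1–12) ends with a half cadence, the second (mm. 13–24) with a perfect authentic cadence — a large antecedent–consequent pair, i.e. a double period.
Phrase 3 begins with the same material as phrase 1, making it parallel.

parallel double period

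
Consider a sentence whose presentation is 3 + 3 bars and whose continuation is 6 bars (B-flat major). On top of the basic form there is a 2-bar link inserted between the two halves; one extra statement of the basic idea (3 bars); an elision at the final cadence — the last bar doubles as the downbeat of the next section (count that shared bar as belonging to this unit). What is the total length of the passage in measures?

17 measures

Basic sentence: 3 + 3 + 6 = 12 bars.
12 (basic form) + 2 (link) + 3 (extra statement) = 17.
The elision shares a bar with the next section but does not change this unit's count.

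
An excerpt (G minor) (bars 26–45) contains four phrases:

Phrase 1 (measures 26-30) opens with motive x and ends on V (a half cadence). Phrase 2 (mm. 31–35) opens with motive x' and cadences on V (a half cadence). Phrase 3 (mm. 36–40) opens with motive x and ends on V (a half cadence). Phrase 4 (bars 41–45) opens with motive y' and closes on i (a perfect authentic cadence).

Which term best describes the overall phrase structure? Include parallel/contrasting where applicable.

Four phrases in two halves: the first half (bars 26-35) ends with a half cadence, the second (mm. 36–45) with a perfect authentic cadence — a large antecedent–consequent pair, i.e. a double period.
Phrase 3 begins with the same material as phrase 1, making it parallel.

parallel double period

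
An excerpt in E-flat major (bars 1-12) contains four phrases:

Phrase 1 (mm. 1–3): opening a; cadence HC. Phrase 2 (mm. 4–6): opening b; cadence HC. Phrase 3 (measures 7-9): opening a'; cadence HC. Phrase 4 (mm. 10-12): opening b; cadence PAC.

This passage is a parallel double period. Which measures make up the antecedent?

measures 1–6

In a double period the four phrases pair into a large antecedent (phrases 1–2, ending half cadence) and a large consequent (phrases 3–4, ending perfect authentic cadence). The antecedent spans bars 1–6.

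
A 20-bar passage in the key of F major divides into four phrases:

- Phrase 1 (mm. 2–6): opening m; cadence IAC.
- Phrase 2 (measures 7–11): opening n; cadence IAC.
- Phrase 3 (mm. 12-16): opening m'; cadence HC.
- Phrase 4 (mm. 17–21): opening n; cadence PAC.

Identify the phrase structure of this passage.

parallel double period

Four phrases in two halves: the first half (bars 2–11) ends with an imperfect authentic cadence, the second (mm. 12–21) with a perfect authentic cadence — a large antecedent–consequent pair, i.e. a double period.
Phrase 3 begins with the same material as phrase 1, making it parallel.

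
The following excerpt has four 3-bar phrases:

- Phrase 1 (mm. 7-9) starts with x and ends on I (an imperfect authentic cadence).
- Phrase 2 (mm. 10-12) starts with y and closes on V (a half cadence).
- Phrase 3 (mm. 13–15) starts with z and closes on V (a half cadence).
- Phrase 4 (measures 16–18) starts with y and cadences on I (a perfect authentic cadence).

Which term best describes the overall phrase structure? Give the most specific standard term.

contrasting double period

Four phrases in two halves: the first half (mm. 7-12) ends with a half cadence, the second (mm. 13–18) with a perfect authentic cadence — a large antecedent–consequent pair, i.e. a double period.
Phrase 3 begins with different material from phrase 1, making it contrasting.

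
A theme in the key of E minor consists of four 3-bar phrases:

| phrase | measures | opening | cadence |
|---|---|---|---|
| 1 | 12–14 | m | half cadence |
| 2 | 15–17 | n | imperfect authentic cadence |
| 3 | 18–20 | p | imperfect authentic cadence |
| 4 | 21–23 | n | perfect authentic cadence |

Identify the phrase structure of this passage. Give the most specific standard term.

Four phrases in two halves: the first half (mm. 12-17) ends with an imperfect authentic cadence, the second (bars 18–23) with a perfect authentic cadence — a large antecedent–consequent pair, i.e. a double period.
Phrase 3 begins with different material from phrase 1, making it contrasting.

contrasting double period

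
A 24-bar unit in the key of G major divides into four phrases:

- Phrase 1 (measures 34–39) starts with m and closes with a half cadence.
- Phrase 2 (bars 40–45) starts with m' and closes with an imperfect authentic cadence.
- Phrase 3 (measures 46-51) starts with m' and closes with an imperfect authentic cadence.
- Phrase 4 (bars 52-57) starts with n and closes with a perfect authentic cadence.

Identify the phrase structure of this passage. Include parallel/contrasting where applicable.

parallel double period

Four phrases in two halves: the first half (mm. 34-45) ends with an imperfect authentic cadence, the second (mm. 46-57) with a perfect authentic cadence — a large antecedent–consequent pair, i.e. a double period.
Phrase 3 begins with the same material as phrase 1, making it parallel.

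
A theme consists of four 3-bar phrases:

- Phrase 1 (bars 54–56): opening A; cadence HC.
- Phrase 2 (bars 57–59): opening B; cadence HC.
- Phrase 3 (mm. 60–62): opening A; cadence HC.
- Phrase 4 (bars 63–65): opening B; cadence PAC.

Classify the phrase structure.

Four phrases in two halves: the first half (bars 54–59) ends with a half cadence, the second (mm. 60–65) with a perfect authentic cadence — a large antecedent–consequent pair, i.e. a double period.
Phrase 3 begins with the same material as phrase 1, making it parallel.

parallel double period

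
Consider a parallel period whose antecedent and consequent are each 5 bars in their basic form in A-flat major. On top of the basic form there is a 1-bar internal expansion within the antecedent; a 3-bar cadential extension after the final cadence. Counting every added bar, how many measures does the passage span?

14 measures

Basic parallel period: 5 + 5 = 10 bars.
10 (basic form) + 1 (internal expansion) + 3 (cadential extension) = 14.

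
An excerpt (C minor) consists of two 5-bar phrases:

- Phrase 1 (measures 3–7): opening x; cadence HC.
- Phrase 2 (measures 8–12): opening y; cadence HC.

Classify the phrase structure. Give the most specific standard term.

phrase group

The second phrase closes with a half cadence, which is not stronger than the first phrase's half cadence; without a weak→strong cadential pair there is no antecedent–consequent relationship, so this is a phrase group rather than a period.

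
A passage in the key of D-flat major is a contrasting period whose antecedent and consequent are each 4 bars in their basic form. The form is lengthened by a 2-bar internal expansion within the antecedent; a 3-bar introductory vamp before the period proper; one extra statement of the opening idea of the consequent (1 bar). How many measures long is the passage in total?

14 measures

Basic contrasting period: 4 + 4 = 8 bars.
8 (basic form) + 2 (internal expansion) + 3 (introduction) + 1 (extra statement) = 14.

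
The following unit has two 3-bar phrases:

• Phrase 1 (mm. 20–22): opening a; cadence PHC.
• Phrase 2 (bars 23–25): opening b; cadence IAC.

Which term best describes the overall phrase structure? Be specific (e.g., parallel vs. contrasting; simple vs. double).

Phrase 1 ends with a Phrygian half cadence (weaker) and phrase 2 with an imperfect authentic cadence (stronger): antecedent + consequent = a period.
The two phrases open with different material (a / b), so the period is contrasting.

contrasting period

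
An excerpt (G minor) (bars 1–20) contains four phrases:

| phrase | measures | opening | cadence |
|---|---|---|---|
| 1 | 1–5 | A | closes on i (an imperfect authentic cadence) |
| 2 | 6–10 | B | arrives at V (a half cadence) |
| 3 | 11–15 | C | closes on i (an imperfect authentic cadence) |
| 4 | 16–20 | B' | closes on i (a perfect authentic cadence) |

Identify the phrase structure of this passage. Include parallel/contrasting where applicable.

Four phrases in two halves: the first half (bars 1-10) ends with a half cadence, the second (measures 11–20) with a perfect authentic cadence — a large antecedent–consequent pair, i.e. a double period.
Phrase 3 begins with different material from phrase 1, making it contrasting.

contrasting double period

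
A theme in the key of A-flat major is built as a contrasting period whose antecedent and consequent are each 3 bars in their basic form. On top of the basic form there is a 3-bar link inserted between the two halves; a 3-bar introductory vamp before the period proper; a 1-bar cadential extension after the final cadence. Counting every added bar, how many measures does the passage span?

13 measures

Basic contrasting period: 3 + 3 = 6 bars.
6 (basic form) + 3 (link) + 3 (introduction) + 1 (cadential extension) = 13.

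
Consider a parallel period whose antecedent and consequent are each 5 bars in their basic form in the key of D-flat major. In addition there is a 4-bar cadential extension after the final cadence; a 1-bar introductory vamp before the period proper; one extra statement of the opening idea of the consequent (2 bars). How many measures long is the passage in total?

17 measures

Basic parallel period: 5 + 5 = 10 bars.
10 (basic form) + 4 (cadential extension) + 1 (introduction) + 2 (extra statement) = 17.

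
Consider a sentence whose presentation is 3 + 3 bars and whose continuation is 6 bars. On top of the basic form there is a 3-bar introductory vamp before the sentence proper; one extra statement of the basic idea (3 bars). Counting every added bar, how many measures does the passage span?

18 measures

Basic sentence: 3 + 3 + 6 = 12 bars.
12 (basic form) + 3 (introduction) + 3 (extra statement) = 18.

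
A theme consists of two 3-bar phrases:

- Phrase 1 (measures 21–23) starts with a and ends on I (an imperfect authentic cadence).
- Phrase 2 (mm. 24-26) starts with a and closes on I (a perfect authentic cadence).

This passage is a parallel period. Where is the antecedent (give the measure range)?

The antecedent is the phrase ending with the weaker cadence (imperfect authentic cadence, phrase 1) and the consequent the one ending more conclusively (perfect authentic cadence, phrase 2); the antecedent is measures 21-23.

measures 21–23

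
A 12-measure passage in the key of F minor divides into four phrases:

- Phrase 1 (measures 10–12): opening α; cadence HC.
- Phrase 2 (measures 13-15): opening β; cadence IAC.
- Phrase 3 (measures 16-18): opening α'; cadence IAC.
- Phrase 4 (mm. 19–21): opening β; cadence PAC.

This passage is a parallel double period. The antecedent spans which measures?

In a double period the four phrases pair into a large antecedent (phrases 1–2, ending imperfect authentic cadence) and a large consequent (phrases 3–4, ending perfect authentic cadence). The antecedent spans mm. 10–15.

measures 10–15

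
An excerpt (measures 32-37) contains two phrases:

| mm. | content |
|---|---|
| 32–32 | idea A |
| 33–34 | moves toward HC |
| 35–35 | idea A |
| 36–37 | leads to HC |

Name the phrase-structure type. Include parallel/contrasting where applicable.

repeated phrase

Both phrases have the same opening (A) and the same cadence (half cadence): the second is a restatement, not a consequent, so this is a repeated phrase rather than a period.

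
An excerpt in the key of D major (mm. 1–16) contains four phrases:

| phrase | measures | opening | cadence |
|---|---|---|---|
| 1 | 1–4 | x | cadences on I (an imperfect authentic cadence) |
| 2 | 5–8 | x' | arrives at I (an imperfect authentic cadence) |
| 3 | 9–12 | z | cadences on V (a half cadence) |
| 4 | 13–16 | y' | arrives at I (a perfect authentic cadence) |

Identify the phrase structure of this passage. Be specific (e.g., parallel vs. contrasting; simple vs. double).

Four phrases in two halves: the first half (bars 1-8) ends with an imperfect authentic cadence, the second (mm. 9–16) with a perfect authentic cadence — a large antecedent–consequent pair, i.e. a double period.
Phrase 3 begins with different material from phrase 1, making it contrasting.

contrasting double period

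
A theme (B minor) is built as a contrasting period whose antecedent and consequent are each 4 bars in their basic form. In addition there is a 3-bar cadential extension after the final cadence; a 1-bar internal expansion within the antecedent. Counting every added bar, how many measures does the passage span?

12 measures

Basic contrasting period: 4 + 4 = 8 bars.
8 (basic form) + 3 (cadential extension) + 1 (internal expansion) = 12.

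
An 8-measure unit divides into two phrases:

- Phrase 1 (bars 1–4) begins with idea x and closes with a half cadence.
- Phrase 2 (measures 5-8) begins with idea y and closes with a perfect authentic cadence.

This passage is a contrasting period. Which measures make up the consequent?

measures 5–8

The antecedent is the phrase ending with the weaker cadence (half cadence, phrase 1) and the consequent the one ending more conclusively (perfect authentic cadence, phrase 2); the consequent is bars 5-8.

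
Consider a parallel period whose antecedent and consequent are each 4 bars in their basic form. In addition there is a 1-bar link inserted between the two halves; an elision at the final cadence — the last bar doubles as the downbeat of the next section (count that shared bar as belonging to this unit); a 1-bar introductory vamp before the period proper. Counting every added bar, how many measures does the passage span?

Basic parallel period: 4 + 4 = 8 bars.
8 (basic form) + 1 (link) + 1 (introduction) = 10.
The elision shares a bar with the next section but does not change this unit's count.

10 measures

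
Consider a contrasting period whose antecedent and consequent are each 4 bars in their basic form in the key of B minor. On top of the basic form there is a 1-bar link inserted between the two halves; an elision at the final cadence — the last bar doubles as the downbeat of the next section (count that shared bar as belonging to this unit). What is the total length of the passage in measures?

Basic contrasting period: 4 + 4 = 8 bars.
8 (basic form) + 1 (link) = 9.
The elision shares a bar with the next section but does not change this unit's count.

9 measures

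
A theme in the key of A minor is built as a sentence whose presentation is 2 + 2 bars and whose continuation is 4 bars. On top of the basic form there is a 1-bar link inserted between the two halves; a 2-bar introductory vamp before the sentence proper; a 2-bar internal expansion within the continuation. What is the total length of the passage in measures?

Basic sentence: 2 + 2 + 4 = 8 bars.
8 (basic form) + 1 (link) + 2 (introduction) + 2 (internal expansion) = 13.

13 measures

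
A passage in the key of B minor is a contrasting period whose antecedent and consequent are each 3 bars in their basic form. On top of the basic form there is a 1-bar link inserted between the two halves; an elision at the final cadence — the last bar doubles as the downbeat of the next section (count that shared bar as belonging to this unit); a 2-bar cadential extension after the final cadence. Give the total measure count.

Basic contrasting period: 3 + 3 = 6 bars.
6 (basic form) + 1 (link) + 2 (cadential extension) = 9.
The elision shares a bar with the next section but does not change this unit's count.

9 measures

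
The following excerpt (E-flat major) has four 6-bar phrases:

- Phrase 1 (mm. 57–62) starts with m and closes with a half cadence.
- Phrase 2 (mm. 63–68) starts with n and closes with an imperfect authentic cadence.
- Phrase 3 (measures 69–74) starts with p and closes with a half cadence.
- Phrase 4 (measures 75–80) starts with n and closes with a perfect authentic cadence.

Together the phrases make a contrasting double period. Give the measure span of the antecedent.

In a double period the first pair of phrases (ending imperfect authentic cadence) is the large antecedent and the second pair (ending perfect authentic cadence) is the large consequent; the antecedent is measures 57–68.

measures 57–68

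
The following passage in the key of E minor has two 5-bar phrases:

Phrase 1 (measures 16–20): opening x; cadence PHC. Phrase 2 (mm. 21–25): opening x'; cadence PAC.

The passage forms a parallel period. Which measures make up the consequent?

The antecedent is the phrase ending with the weaker cadence (Phrygian half cadence, phrase 1) and the consequent the one ending more conclusively (perfect authentic cadence, phrase 2); the consequent is mm. 21-25.

measures 21–25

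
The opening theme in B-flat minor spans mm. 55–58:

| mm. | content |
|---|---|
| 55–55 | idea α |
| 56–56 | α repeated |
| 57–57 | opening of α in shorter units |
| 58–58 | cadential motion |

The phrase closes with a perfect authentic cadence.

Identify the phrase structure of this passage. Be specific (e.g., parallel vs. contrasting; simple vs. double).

Basic idea (m. 55) + its repetition (bar 56) form the presentation; fragmentation and cadence (bars 57–58) form the continuation — the 4-bar whole is a sentence.

sentence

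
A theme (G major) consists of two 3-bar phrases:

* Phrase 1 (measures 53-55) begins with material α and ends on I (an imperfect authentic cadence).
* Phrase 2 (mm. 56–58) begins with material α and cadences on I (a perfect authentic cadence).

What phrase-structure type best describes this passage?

parallel period

Phrase 1 ends with an imperfect authentic cadence (weaker) and phrase 2 with a perfect authentic cadence (stronger): antecedent + consequent = a period.
The two phrases open with the same material (α / α), so the period is parallel.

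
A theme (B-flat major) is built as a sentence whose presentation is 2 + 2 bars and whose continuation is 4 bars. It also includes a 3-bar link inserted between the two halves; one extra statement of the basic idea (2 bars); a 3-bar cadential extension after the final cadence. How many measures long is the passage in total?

Basic sentence: 2 + 2 + 4 = 8 bars.
8 (basic form) + 3 (link) + 2 (extra statement) + 3 (cadential extension) = 16.

16 measures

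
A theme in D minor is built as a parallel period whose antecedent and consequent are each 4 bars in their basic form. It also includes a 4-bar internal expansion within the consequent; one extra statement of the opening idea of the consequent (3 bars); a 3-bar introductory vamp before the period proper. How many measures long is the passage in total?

18 measures

Basic parallel period: 4 + 4 = 8 bars.
8 (basic form) + 4 (internal expansion) + 3 (extra statement) + 3 (introduction) = 18.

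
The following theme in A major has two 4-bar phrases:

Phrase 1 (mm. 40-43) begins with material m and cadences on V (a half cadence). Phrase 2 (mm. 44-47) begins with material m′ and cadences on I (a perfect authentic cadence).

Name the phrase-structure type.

Phrase 1 ends with a half cadence (weaker) and phrase 2 with a perfect authentic cadence (stronger): antecedent + consequent = a period.
The two phrases open with the same material (m / m′), so the period is parallel.

parallel period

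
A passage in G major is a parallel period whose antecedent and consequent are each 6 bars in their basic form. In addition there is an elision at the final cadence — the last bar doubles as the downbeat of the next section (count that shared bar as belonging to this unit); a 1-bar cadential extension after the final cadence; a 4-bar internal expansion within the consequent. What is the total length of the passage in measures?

17 measures

Basic parallel period: 6 + 6 = 12 bars.
12 (basic form) + 1 (cadential extension) + 4 (internal expansion) = 17.
The elision shares a bar with the next section but does not change this unit's count.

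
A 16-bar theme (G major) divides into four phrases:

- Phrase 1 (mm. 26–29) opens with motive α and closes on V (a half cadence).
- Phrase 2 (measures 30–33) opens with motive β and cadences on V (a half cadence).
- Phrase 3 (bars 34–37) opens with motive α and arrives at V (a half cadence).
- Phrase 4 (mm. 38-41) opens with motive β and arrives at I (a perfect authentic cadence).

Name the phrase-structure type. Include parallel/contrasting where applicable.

Four phrases in two halves: the first half (measures 26-33) ends with a half cadence, the second (mm. 34–41) with a perfect authentic cadence — a large antecedent–consequent pair, i.e. a double period.
Phrase 3 begins with the same material as phrase 1, making it parallel.

parallel double period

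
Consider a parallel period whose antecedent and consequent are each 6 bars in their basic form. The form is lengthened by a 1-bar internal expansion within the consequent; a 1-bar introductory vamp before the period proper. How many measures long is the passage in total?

14 measures

Basic parallel period: 6 + 6 = 12 bars.
12 (basic form) + 1 (internal expansion) + 1 (introduction) = 14.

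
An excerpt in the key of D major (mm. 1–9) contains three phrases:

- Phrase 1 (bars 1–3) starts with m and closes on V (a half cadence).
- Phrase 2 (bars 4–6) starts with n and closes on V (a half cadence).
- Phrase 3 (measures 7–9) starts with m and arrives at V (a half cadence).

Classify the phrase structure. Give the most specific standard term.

The final phrase closes with a half cadence, which is not stronger than the preceding half cadence; the 3 phrases lack an overall antecedent–consequent design and so form a phrase group.

phrase group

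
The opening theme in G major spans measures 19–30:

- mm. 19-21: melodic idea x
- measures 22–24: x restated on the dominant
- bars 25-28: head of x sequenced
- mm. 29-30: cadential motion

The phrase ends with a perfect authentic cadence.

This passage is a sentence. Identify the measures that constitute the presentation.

The presentation of a sentence is the basic idea (mm. 19–21) plus its repetition (measures 22-24); the presentation is therefore mm. 19–24.

measures 19–24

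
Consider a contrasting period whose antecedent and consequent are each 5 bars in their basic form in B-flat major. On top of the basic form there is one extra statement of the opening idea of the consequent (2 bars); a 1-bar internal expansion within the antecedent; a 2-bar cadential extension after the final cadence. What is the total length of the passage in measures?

Basic contrasting period: 5 + 5 = 10 bars.
10 (basic form) + 2 (extra statement) + 1 (internal expansion) + 2 (cadential extension) = 15.

15 measures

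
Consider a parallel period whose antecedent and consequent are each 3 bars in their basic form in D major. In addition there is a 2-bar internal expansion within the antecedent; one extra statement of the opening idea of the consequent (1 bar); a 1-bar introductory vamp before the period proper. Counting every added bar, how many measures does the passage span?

Basic parallel period: 3 + 3 = 6 bars.
6 (basic form) + 2 (internal expansion) + 1 (extra statement) + 1 (introduction) = 10.

10 measures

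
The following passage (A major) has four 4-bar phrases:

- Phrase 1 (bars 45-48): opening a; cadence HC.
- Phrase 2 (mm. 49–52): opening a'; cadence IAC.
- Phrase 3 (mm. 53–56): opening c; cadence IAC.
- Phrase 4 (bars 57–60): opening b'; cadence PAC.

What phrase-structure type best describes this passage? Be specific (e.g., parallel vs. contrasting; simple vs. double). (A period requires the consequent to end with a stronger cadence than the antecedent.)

Four phrases in two halves: the first half (mm. 45–52) ends with an imperfect authentic cadence, the second (mm. 53–60) with a perfect authentic cadence — a large antecedent–consequent pair, i.e. a double period.
Phrase 3 begins with different material from phrase 1, making it contrasting.

contrasting double period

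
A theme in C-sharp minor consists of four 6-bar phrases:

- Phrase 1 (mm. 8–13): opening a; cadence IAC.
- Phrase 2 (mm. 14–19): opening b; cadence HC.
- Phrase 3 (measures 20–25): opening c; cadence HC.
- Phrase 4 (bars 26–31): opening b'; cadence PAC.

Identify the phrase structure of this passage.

contrasting double period

Four phrases in two halves: the first half (mm. 8-19) ends with a half cadence, the second (bars 20–31) with a perfect authentic cadence — a large antecedent–consequent pair, i.e. a double period.
Phrase 3 begins with different material from phrase 1, making it contrasting.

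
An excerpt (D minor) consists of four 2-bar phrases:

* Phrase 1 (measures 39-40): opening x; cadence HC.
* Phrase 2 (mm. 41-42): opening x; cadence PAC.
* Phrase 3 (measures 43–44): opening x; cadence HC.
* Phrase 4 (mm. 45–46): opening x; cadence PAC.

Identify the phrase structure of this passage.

repeated period

The cadence pattern HC–PAC–HC–PAC is weak–strong twice, and phrases 3–4 restate phrases 1–2: a period heard twice, not a double period (which would end weakly at phrase 2).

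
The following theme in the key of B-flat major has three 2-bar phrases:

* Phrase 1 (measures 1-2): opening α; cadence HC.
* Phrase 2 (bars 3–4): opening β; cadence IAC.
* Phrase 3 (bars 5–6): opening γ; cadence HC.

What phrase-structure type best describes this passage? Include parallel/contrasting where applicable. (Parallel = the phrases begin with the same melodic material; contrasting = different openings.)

The final phrase closes with a half cadence, which is not stronger than the preceding imperfect authentic cadence; the 3 phrases lack an overall antecedent–consequent design and so form a phrase group.

phrase group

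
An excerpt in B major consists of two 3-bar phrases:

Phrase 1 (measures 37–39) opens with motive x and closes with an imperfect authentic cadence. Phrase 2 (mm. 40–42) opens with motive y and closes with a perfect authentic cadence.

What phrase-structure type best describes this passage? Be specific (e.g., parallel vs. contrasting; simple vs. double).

Phrase 1 ends with an imperfect authentic cadence (weaker) and phrase 2 with a perfect authentic cadence (stronger): antecedent + consequent = a period.
The two phrases open with different material (x / y), so the period is contrasting.

contrasting period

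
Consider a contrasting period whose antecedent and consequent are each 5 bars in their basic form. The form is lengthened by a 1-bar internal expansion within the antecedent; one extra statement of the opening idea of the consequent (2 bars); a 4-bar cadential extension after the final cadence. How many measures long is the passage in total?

Basic contrasting period: 5 + 5 = 10 bars.
10 (basic form) + 1 (internal expansion) + 2 (extra statement) + 4 (cadential extension) = 17.

17 measures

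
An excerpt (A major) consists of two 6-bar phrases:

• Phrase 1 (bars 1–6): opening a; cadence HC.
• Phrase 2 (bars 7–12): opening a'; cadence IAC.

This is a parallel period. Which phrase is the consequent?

phrase 2

The phrase ending with the weaker cadence (half cadence) is the antecedent; the one ending more conclusively (imperfect authentic cadence) is the consequent. The consequent is phrase 2.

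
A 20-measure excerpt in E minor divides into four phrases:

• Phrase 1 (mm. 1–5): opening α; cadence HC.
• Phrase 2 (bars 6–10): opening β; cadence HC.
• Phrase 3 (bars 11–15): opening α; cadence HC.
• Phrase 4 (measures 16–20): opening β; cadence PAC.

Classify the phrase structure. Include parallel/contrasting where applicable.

parallel double period

Four phrases in two halves: the first half (measures 1-10) ends with a half cadence, the second (mm. 11–20) with a perfect authentic cadence — a large antecedent–consequent pair, i.e. a double period.
Phrase 3 begins with the same material as phrase 1, making it parallel.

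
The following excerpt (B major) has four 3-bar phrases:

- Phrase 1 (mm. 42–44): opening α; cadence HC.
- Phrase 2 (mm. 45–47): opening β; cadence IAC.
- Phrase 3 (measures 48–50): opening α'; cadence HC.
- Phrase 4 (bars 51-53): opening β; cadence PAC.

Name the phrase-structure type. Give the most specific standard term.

parallel double period

Four phrases in two halves: the first half (mm. 42–47) ends with an imperfect authentic cadence, the second (mm. 48–53) with a perfect authentic cadence — a large antecedent–consequent pair, i.e. a double period.
Phrase 3 begins with the same material as phrase 1, making it parallel.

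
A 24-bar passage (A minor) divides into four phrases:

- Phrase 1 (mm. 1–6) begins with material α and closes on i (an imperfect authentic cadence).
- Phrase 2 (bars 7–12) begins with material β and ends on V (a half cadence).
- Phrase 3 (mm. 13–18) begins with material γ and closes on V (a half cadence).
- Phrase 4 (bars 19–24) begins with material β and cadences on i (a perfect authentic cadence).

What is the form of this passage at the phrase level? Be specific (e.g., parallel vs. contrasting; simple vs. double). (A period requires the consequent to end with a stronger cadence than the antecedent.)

contrasting double period

Four phrases in two halves: the first half (mm. 1–12) ends with a half cadence, the second (measures 13-24) with a perfect authentic cadence — a large antecedent–consequent pair, i.e. a double period.
Phrase 3 begins with different material from phrase 1, making it contrasting.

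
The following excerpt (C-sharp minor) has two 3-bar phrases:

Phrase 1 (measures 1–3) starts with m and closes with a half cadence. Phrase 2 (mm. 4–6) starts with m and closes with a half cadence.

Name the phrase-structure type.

repeated phrase

Both phrases have the same opening (m) and the same cadence (half cadence): the second is a restatement, not a consequent, so this is a repeated phrase rather than a period.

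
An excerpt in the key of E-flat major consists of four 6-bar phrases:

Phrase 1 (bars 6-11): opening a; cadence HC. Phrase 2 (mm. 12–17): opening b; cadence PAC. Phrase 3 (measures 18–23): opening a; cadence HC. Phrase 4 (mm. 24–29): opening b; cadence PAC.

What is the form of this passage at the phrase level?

The cadence pattern HC–PAC–HC–PAC is weak–strong twice, and phrases 3–4 restate phrases 1–2: a period heard twice, not a double period (which would end weakly at phrase 2).

repeated period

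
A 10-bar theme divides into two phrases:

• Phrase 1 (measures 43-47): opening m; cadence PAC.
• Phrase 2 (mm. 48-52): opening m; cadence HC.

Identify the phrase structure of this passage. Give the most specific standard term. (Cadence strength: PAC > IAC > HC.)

phrase group

The second phrase closes with a half cadence, which is not stronger than the first phrase's perfect authentic cadence; without a weak→strong cadential pair there is no antecedent–consequent relationship, so this is a phrase group rather than a period.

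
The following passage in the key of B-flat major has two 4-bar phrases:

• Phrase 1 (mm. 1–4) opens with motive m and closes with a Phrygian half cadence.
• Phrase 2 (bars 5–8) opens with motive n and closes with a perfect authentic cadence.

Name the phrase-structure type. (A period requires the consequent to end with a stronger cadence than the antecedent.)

contrasting period

Phrase 1 ends with a Phrygian half cadence (weaker) and phrase 2 with a perfect authentic cadence (stronger): antecedent + consequent = a period.
The two phrases open with different material (m / n), so the period is contrasting.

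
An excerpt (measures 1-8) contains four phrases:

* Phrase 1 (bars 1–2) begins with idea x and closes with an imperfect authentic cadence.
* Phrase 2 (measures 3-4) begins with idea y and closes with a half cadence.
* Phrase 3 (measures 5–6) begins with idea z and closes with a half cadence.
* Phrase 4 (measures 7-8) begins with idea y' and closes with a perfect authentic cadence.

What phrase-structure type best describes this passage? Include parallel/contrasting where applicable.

contrasting double period

Four phrases in two halves: the first half (mm. 1–4) ends with a half cadence, the second (mm. 5–8) with a perfect authentic cadence — a large antecedent–consequent pair, i.e. a double period.
Phrase 3 begins with different material from phrase 1, making it contrasting.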